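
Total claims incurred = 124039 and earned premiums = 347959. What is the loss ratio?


Loss ratio = claims / premiums
= 124039 / 347959
= 0.3565


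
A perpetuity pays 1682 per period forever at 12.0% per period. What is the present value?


PV = PMT / i
= 1682 / 0.12
= 14016.6667


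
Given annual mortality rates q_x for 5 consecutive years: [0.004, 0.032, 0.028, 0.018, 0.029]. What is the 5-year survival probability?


p_k = 1 - q_k for each year
Survival = product of (1 - q_k)
= 0.996 * 0.968 * 0.972 * 0.982 * 0.971
= 0.8936


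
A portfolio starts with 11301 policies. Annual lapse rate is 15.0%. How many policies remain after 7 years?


remaining = initial * (1 - lapse)^years
= 11301 * (1 - 0.15)^7
= 11301 * 0.320577
= 3622.8417


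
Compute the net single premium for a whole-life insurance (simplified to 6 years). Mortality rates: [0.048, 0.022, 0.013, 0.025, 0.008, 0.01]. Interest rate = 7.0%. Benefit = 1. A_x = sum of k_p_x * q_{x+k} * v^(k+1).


v = 0.934579
Year 0: k_p_x=1.0, q=0.048, term=0.04486
Year 1: k_p_x=0.952, q=0.022, term=0.018293
Year 2: k_p_x=0.931056, q=0.013, term=0.00988
Year 3: k_p_x=0.918952, q=0.025, term=0.017527
Year 4: k_p_x=0.895978, q=0.008, term=0.005111
Year 5: k_p_x=0.888811, q=0.01, term=0.005923
A_x = 0.1016


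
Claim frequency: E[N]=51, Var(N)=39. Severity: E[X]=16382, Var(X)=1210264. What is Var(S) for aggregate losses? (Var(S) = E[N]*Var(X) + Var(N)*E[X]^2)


Var(S) = E[N]*Var(X) + Var(N)*E[X]^2
= 51*1210264 + 39*16382^2
= 61723464 + 10466427036
= 1.0528e+10


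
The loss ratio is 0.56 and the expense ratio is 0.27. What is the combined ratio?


Combined ratio = loss ratio + expense ratio
= 0.56 + 0.27
= 0.83


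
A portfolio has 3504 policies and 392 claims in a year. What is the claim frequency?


frequency = claims / policies
= 392 / 3504
= 0.1119


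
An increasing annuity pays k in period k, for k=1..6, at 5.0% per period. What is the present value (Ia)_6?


(Ia)_n = sum_{k=1}^{n} k * v^k, v = 1/(1+i)
v = 0.952381
Sum computed term by term:
(Ia)_6 = 17.0437


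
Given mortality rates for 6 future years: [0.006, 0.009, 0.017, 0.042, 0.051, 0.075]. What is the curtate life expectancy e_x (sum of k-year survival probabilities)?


e_x = sum_{k=1}^{n} k_p_x
k_p_x values:
  1_p_x = 0.994
  2_p_x = 0.985054
  3_p_x = 0.968308
  4_p_x = 0.927639
  5_p_x = 0.88033
  6_p_x = 0.814305
e_x = 5.5696


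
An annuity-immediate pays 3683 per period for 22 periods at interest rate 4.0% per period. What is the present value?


PV = PMT * (1 - (1+i)^(-n)) / i
= 3683 * (1 - (1+0.04)^(-22)) / 0.04
= 3683 * (1 - 0.421955) / 0.04
= 3683 * 14.451115
= 53223.4578


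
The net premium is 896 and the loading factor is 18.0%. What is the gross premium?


Gross = net * (1 + loading)
= 896 * (1 + 0.18)
= 896 * 1.18
= 1057.28


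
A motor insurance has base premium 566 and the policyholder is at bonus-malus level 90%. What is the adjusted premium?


adjusted = base * BM_level / 100
= 566 * 90 / 100
= 566 * 0.9
= 509.4


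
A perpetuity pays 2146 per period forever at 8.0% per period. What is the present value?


PV = PMT / i
= 2146 / 0.08
= 26825.0


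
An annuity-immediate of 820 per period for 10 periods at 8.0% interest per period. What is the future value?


FV = PMT * ((1+i)^n - 1) / i
= 820 * ((1.08)^10 - 1) / 0.08
= 820 * (2.158925 - 1) / 0.08
= 11878.9812


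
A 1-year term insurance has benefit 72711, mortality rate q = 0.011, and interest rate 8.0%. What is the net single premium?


NSP = benefit * q * v
v = 1/(1+i) = 0.925926
NSP = 72711 * 0.011 * 0.925926
= 740.575


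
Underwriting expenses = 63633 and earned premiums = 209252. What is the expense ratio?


Expense ratio = expenses / premiums
= 63633 / 209252
= 0.3041


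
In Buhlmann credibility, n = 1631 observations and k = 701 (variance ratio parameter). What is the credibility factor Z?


Z = n / (n + k)
= 1631 / (1631 + 701)
= 1631 / 2332
= 0.6994


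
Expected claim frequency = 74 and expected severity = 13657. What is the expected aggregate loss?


E[S] = E[N] * E[X]
= 74 * 13657
= 1.0106e+06


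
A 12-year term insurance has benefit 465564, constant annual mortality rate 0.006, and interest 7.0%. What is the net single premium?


NSP = benefit * sum_{k=0}^{n-1} k_p_x * q * v^(k+1)
With constant q=0.006, v=0.934579
Sum = 0.046336
NSP = 465564 * 0.046336
= 21572.3764


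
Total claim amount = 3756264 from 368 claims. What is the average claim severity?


severity = total / number
= 3756264 / 368
= 10207.2391


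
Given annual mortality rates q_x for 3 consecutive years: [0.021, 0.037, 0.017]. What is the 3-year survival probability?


p_k = 1 - q_k for each year
Survival = product of (1 - q_k)
= 0.979 * 0.963 * 0.983
= 0.9267


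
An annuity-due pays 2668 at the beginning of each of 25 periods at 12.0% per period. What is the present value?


PV_due = PMT * (1-(1+i)^(-n))/i * (1+i)
PV_immediate = 20925.4952
PV_due = 20925.4952 * 1.12
= 23436.5546


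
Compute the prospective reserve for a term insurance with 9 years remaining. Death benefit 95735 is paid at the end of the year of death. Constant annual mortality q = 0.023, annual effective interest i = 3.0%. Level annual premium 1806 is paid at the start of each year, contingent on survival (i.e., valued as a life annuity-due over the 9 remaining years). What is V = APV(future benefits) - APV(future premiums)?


v = 1/(1+i) = 0.970874
APV(future benefits) per unit = sum_{k=0}^{8} k_p_x * q * v^(k+1) = 0.164208
APV(future benefits) = 95735 * 0.164208 = 15720.4708
Life annuity-due factor ä_{x:9} = sum_{k=0}^{8} k_p_x * v^k = 7.353671
APV(future premiums) = 1806 * 7.353671 = 13280.7298
V = 15720.4708 - 13280.7298
= 2439.741


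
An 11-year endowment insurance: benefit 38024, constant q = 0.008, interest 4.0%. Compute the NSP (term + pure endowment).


Term component = 2568.836
Pure endowment = 11_p_x * v^11 * benefit = 0.915437 * 0.649581 * 38024 = 22610.984
NSP = 25179.82


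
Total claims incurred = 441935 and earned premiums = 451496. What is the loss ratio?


Loss ratio = claims / premiums
= 441935 / 451496
= 0.9788


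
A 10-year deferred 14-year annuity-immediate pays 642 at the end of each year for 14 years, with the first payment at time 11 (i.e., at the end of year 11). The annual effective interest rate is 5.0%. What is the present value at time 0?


PV at time 10 of the 14-year annuity-immediate:
a_n = 642 * (1-(1+0.05)^(-14))/0.05 = 6354.9275
Discount back 10 years to time 0:
PV = 6354.9275 * (1+0.05)^(-10)
= 6354.9275 * 0.613913
= 3901.3742


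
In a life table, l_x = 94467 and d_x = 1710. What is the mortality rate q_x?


q_x = d_x / l_x
= 1710 / 94467
= 0.0181


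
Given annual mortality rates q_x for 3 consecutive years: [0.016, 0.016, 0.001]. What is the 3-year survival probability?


p_k = 1 - q_k for each year
Survival = product of (1 - q_k)
= 0.984 * 0.984 * 0.999
= 0.9673


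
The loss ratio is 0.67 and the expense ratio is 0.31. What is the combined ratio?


Combined ratio = loss ratio + expense ratio
= 0.67 + 0.31
= 0.98


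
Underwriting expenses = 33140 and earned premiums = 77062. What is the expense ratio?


Expense ratio = expenses / premiums
= 33140 / 77062
= 0.43


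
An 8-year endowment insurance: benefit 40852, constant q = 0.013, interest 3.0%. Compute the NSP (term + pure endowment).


Term component = 3569.9349
Pure endowment = 8_p_x * v^8 * benefit = 0.900611 * 0.789409 * 40852 = 29043.7538
NSP = 32613.6887


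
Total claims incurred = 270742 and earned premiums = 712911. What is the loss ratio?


Loss ratio = claims / premiums
= 270742 / 712911
= 0.3798


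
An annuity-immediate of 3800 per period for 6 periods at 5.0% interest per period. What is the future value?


FV = PMT * ((1+i)^n - 1) / i
= 3800 * ((1.05)^6 - 1) / 0.05
= 3800 * (1.340096 - 1) / 0.05
= 25847.2687


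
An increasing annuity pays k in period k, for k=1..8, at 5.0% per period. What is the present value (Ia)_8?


(Ia)_n = sum_{k=1}^{n} k * v^k, v = 1/(1+i)
v = 0.952381
Sum computed term by term:
(Ia)_8 = 27.4332


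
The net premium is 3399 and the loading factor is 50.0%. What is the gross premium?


Gross = net * (1 + loading)
= 3399 * (1 + 0.5)
= 3399 * 1.5
= 5098.5


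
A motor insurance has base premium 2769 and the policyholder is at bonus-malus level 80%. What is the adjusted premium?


adjusted = base * BM_level / 100
= 2769 * 80 / 100
= 2769 * 0.8
= 2215.2


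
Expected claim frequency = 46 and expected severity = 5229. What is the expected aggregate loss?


E[S] = E[N] * E[X]
= 46 * 5229
= 240534


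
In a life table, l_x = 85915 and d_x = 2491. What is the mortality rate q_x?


q_x = d_x / l_x
= 2491 / 85915
= 0.029


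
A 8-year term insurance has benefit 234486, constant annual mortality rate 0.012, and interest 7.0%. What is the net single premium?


NSP = benefit * sum_{k=0}^{n-1} k_p_x * q * v^(k+1)
With constant q=0.012, v=0.934579
Sum = 0.069011
NSP = 234486 * 0.069011
= 16182.025


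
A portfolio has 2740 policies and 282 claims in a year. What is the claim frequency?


frequency = claims / policies
= 282 / 2740
= 0.1029


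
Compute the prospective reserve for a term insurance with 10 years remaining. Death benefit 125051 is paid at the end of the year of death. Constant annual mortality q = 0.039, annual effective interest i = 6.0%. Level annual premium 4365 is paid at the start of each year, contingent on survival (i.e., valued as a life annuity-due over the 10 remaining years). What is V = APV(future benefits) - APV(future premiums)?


v = 1/(1+i) = 0.943396
APV(future benefits) per unit = sum_{k=0}^{9} k_p_x * q * v^(k+1) = 0.246163
APV(future benefits) = 125051 * 0.246163 = 30782.9475
Life annuity-due factor ä_{x:10} = sum_{k=0}^{9} k_p_x * v^k = 6.690588
APV(future premiums) = 4365 * 6.690588 = 29204.4169
V = 30782.9475 - 29204.4169
= 1578.5306


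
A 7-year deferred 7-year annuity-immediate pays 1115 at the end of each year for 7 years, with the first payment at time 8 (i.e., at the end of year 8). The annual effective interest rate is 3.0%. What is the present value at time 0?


PV at time 7 of the 7-year annuity-immediate:
a_n = 1115 * (1-(1+0.03)^(-7))/0.03 = 6946.7655
Discount back 7 years to time 0:
PV = 6946.7655 * (1+0.03)^(-7)
= 6946.7655 * 0.813092
= 5648.3561


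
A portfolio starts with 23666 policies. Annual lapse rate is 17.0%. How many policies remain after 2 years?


remaining = initial * (1 - lapse)^years
= 23666 * (1 - 0.17)^2
= 23666 * 0.6889
= 16303.5074


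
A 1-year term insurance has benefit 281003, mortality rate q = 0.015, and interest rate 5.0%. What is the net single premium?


NSP = benefit * q * v
v = 1/(1+i) = 0.952381
NSP = 281003 * 0.015 * 0.952381
= 4014.3286


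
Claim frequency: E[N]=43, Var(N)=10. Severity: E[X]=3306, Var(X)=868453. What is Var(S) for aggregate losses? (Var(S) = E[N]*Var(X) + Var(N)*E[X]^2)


Var(S) = E[N]*Var(X) + Var(N)*E[X]^2
= 43*868453 + 10*3306^2
= 37343479 + 109296360
= 1.4664e+08


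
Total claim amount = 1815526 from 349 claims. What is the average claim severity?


severity = total / number
= 1815526 / 349
= 5202.0802


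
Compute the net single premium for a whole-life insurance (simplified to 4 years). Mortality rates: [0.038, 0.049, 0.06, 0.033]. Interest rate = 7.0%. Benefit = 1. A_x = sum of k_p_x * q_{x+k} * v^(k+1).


v = 0.934579
Year 0: k_p_x=1.0, q=0.038, term=0.035514
Year 1: k_p_x=0.962, q=0.049, term=0.041172
Year 2: k_p_x=0.914862, q=0.06, term=0.044808
Year 3: k_p_x=0.85997, q=0.033, term=0.02165
A_x = 0.1431


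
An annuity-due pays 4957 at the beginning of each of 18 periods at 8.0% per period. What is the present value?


PV_due = PMT * (1-(1+i)^(-n))/i * (1+i)
PV_immediate = 46456.4445
PV_due = 46456.4445 * 1.08
= 50172.9601


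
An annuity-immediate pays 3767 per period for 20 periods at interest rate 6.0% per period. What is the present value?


PV = PMT * (1 - (1+i)^(-n)) / i
= 3767 * (1 - (1+0.06)^(-20)) / 0.06
= 3767 * (1 - 0.311805) / 0.06
= 3767 * 11.469921
= 43207.1932


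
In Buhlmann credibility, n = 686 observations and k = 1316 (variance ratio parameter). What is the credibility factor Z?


Z = n / (n + k)
= 686 / (686 + 1316)
= 686 / 2002
= 0.3427


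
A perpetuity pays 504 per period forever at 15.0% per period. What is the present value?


PV = PMT / i
= 504 / 0.15
= 3360.0


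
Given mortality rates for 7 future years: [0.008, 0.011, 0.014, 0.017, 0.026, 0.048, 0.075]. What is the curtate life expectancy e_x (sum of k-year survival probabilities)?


e_x = sum_{k=1}^{n} k_p_x
k_p_x values:
  1_p_x = 0.992
  2_p_x = 0.981088
  3_p_x = 0.967353
  4_p_x = 0.950908
  5_p_x = 0.926184
  6_p_x = 0.881727
  7_p_x = 0.815598
e_x = 6.5149


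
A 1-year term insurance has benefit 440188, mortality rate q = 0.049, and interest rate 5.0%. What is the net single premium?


NSP = benefit * q * v
v = 1/(1+i) = 0.952381
NSP = 440188 * 0.049 * 0.952381
= 20542.1067


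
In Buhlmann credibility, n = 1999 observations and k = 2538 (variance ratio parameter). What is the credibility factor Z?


Z = n / (n + k)
= 1999 / (1999 + 2538)
= 1999 / 4537
= 0.4406


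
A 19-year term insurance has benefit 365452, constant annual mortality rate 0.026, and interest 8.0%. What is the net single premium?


NSP = benefit * sum_{k=0}^{n-1} k_p_x * q * v^(k+1)
With constant q=0.026, v=0.925926
Sum = 0.210829
NSP = 365452 * 0.210829
= 77047.9834


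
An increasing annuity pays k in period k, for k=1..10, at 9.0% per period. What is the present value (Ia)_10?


(Ia)_n = sum_{k=1}^{n} k * v^k, v = 1/(1+i)
v = 0.917431
Sum computed term by term:
(Ia)_10 = 30.7904


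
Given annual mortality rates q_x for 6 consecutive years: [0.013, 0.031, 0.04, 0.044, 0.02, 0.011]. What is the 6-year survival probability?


p_k = 1 - q_k for each year
Survival = product of (1 - q_k)
= 0.987 * 0.969 * 0.96 * 0.956 * 0.98 * 0.989
= 0.8507


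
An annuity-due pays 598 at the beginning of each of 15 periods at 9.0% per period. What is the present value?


PV_due = PMT * (1-(1+i)^(-n))/i * (1+i)
PV_immediate = 4820.2917
PV_due = 4820.2917 * 1.09
= 5254.1179


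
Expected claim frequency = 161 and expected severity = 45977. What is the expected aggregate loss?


E[S] = E[N] * E[X]
= 161 * 45977
= 7.4023e+06


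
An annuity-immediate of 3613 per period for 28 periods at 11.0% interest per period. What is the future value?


FV = PMT * ((1+i)^n - 1) / i
= 3613 * ((1.11)^28 - 1) / 0.11
= 3613 * (18.579901 - 1) / 0.11
= 577419.8539


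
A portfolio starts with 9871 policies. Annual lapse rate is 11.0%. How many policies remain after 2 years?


remaining = initial * (1 - lapse)^years
= 9871 * (1 - 0.11)^2
= 9871 * 0.7921
= 7818.8191


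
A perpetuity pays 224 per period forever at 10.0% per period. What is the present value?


PV = PMT / i
= 224 / 0.1
= 2240.0


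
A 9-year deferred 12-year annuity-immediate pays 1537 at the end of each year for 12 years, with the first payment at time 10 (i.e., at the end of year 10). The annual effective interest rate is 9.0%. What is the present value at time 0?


PV at time 9 of the 12-year annuity-immediate:
a_n = 1537 * (1-(1+0.09)^(-12))/0.09 = 11006.0348
Discount back 9 years to time 0:
PV = 11006.0348 * (1+0.09)^(-9)
= 11006.0348 * 0.460428
= 5067.4841


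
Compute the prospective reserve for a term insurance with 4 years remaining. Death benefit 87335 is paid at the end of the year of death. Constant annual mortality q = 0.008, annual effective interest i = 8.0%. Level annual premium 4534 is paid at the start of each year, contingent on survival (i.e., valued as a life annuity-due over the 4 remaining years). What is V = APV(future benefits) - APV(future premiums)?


v = 1/(1+i) = 0.925926
APV(future benefits) per unit = sum_{k=0}^{3} k_p_x * q * v^(k+1) = 0.026201
APV(future benefits) = 87335 * 0.026201 = 2288.2592
Life annuity-due factor ä_{x:4} = sum_{k=0}^{3} k_p_x * v^k = 3.537127
APV(future premiums) = 4534 * 3.537127 = 16037.3341
V = 2288.2592 - 16037.3341
= -13749.0749


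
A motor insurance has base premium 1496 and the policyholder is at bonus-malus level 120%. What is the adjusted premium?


adjusted = base * BM_level / 100
= 1496 * 120 / 100
= 1496 * 1.2
= 1795.2


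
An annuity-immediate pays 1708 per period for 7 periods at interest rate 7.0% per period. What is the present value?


PV = PMT * (1 - (1+i)^(-n)) / i
= 1708 * (1 - (1+0.07)^(-7)) / 0.07
= 1708 * (1 - 0.62275) / 0.07
= 1708 * 5.389289
= 9204.9063


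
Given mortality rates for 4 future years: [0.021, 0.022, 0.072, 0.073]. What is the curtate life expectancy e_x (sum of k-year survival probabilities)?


e_x = sum_{k=1}^{n} k_p_x
k_p_x values:
  1_p_x = 0.979
  2_p_x = 0.957462
  3_p_x = 0.888525
  4_p_x = 0.823662
e_x = 3.6486


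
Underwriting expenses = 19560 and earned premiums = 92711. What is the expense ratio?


Expense ratio = expenses / premiums
= 19560 / 92711
= 0.211


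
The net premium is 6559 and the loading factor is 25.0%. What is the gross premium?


Gross = net * (1 + loading)
= 6559 * (1 + 0.25)
= 6559 * 1.25
= 8198.75


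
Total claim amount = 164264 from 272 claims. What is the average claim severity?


severity = total / number
= 164264 / 272
= 603.9118


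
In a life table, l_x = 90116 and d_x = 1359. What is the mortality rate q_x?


q_x = d_x / l_x
= 1359 / 90116
= 0.0151


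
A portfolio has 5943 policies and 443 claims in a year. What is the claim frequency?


frequency = claims / policies
= 443 / 5943
= 0.0745


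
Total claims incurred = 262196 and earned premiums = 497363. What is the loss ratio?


Loss ratio = claims / premiums
= 262196 / 497363
= 0.5272


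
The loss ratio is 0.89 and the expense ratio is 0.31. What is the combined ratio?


Combined ratio = loss ratio + expense ratio
= 0.89 + 0.31
= 1.2


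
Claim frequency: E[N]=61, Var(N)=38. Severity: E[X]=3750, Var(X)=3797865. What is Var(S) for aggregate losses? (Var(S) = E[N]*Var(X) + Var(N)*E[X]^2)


Var(S) = E[N]*Var(X) + Var(N)*E[X]^2
= 61*3797865 + 38*3750^2
= 231669765 + 534375000
= 7.6604e+08


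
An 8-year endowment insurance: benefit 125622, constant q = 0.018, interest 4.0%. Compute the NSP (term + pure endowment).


Term component = 14352.1115
Pure endowment = 8_p_x * v^8 * benefit = 0.864753 * 0.73069 * 125622 = 79376.3074
NSP = 93728.4189


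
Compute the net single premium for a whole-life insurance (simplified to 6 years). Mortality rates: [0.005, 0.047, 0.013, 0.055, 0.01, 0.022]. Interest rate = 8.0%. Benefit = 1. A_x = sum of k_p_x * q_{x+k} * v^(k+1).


v = 0.925926
Year 0: k_p_x=1.0, q=0.005, term=0.00463
Year 1: k_p_x=0.995, q=0.047, term=0.040093
Year 2: k_p_x=0.948235, q=0.013, term=0.009786
Year 3: k_p_x=0.935908, q=0.055, term=0.037836
Year 4: k_p_x=0.884433, q=0.01, term=0.006019
Year 5: k_p_x=0.875589, q=0.022, term=0.012139
A_x = 0.1105


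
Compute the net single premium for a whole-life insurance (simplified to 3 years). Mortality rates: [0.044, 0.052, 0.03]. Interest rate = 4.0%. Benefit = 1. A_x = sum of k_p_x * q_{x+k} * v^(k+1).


v = 0.961538
Year 0: k_p_x=1.0, q=0.044, term=0.042308
Year 1: k_p_x=0.956, q=0.052, term=0.045962
Year 2: k_p_x=0.906288, q=0.03, term=0.024171
A_x = 0.1124


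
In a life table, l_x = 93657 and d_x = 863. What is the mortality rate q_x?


q_x = d_x / l_x
= 863 / 93657
= 0.0092


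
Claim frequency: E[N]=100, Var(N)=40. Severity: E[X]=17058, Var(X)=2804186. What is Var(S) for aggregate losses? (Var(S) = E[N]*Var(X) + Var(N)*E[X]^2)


Var(S) = E[N]*Var(X) + Var(N)*E[X]^2
= 100*2804186 + 40*17058^2
= 280418600 + 11639014560
= 1.1919e+10


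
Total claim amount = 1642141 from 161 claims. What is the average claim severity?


severity = total / number
= 1642141 / 161
= 10199.6335


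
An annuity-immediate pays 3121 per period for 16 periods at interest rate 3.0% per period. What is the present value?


PV = PMT * (1 - (1+i)^(-n)) / i
= 3121 * (1 - (1+0.03)^(-16)) / 0.03
= 3121 * (1 - 0.623167) / 0.03
= 3121 * 12.561102
= 39203.1994


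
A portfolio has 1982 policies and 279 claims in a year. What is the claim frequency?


frequency = claims / policies
= 279 / 1982
= 0.1408


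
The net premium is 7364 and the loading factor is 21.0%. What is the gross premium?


Gross = net * (1 + loading)
= 7364 * (1 + 0.21)
= 7364 * 1.21
= 8910.44


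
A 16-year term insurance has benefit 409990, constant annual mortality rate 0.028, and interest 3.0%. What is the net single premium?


NSP = benefit * sum_{k=0}^{n-1} k_p_x * q * v^(k+1)
With constant q=0.028, v=0.970874
Sum = 0.291776
NSP = 409990 * 0.291776
= 119625.0921


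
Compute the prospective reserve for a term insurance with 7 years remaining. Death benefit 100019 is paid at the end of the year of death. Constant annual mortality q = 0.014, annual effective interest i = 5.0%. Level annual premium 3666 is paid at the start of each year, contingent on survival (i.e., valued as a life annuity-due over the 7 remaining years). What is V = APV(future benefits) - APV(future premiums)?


v = 1/(1+i) = 0.952381
APV(future benefits) per unit = sum_{k=0}^{6} k_p_x * q * v^(k+1) = 0.077899
APV(future benefits) = 100019 * 0.077899 = 7791.3334
Life annuity-due factor ä_{x:7} = sum_{k=0}^{6} k_p_x * v^k = 5.84239
APV(future premiums) = 3666 * 5.84239 = 21418.2018
V = 7791.3334 - 21418.2018
= -13626.8684


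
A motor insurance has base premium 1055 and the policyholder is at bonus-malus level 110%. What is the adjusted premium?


adjusted = base * BM_level / 100
= 1055 * 110 / 100
= 1055 * 1.1
= 1160.5


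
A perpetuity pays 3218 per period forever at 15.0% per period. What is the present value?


PV = PMT / i
= 3218 / 0.15
= 21453.3333


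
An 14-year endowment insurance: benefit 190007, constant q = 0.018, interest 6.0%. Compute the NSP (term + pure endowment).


Term component = 28808.5178
Pure endowment = 14_p_x * v^14 * benefit = 0.775463 * 0.442301 * 190007 = 65170.0893
NSP = 93978.6072


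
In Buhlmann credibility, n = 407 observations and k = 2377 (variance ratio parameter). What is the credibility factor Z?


Z = n / (n + k)
= 407 / (407 + 2377)
= 407 / 2784
= 0.1462


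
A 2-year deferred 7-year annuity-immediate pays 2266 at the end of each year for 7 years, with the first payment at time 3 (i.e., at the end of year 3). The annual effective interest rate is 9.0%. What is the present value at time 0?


PV at time 2 of the 7-year annuity-immediate:
a_n = 2266 * (1-(1+0.09)^(-7))/0.09 = 11404.6711
Discount back 2 years to time 0:
PV = 11404.6711 * (1+0.09)^(-2)
= 11404.6711 * 0.84168
= 9599.0835


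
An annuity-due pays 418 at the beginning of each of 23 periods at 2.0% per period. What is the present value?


PV_due = PMT * (1-(1+i)^(-n))/i * (1+i)
PV_immediate = 7646.1413
PV_due = 7646.1413 * 1.02
= 7799.0641


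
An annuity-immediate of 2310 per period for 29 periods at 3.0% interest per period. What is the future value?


FV = PMT * ((1+i)^n - 1) / i
= 2310 * ((1.03)^29 - 1) / 0.03
= 2310 * (2.356566 - 1) / 0.03
= 104455.544


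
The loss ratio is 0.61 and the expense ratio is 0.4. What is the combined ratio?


Combined ratio = loss ratio + expense ratio
= 0.61 + 0.4
= 1.01


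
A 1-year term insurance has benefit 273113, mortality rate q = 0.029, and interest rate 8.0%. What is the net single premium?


NSP = benefit * q * v
v = 1/(1+i) = 0.925926
NSP = 273113 * 0.029 * 0.925926
= 7333.5898


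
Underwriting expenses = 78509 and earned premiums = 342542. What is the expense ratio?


Expense ratio = expenses / premiums
= 78509 / 342542
= 0.2292


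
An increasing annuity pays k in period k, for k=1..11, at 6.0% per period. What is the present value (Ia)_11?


(Ia)_n = sum_{k=1}^{n} k * v^k, v = 1/(1+i)
v = 0.943396
Sum computed term by term:
(Ia)_11 = 42.7571


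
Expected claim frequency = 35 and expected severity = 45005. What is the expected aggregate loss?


E[S] = E[N] * E[X]
= 35 * 45005
= 1.5752e+06


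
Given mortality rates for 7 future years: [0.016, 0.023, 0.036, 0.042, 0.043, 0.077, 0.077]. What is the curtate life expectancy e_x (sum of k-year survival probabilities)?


e_x = sum_{k=1}^{n} k_p_x
k_p_x values:
  1_p_x = 0.984
  2_p_x = 0.961368
  3_p_x = 0.926759
  4_p_x = 0.887835
  5_p_x = 0.849658
  6_p_x = 0.784234
  7_p_x = 0.723848
e_x = 6.1177


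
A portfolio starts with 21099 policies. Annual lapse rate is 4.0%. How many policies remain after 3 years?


remaining = initial * (1 - lapse)^years
= 21099 * (1 - 0.04)^3
= 21099 * 0.884736
= 18667.0449


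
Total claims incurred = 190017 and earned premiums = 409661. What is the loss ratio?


Loss ratio = claims / premiums
= 190017 / 409661
= 0.4638


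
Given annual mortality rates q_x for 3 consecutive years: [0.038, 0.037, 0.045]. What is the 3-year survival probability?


p_k = 1 - q_k for each year
Survival = product of (1 - q_k)
= 0.962 * 0.963 * 0.955
= 0.8847


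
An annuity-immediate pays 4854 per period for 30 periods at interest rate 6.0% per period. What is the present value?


PV = PMT * (1 - (1+i)^(-n)) / i
= 4854 * (1 - (1+0.06)^(-30)) / 0.06
= 4854 * (1 - 0.17411) / 0.06
= 4854 * 13.764831
= 66814.4904


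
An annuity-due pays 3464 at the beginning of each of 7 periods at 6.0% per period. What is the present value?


PV_due = PMT * (1-(1+i)^(-n))/i * (1+i)
PV_immediate = 19337.3693
PV_due = 19337.3693 * 1.06
= 20497.6115


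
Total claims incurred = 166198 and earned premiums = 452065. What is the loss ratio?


Loss ratio = claims / premiums
= 166198 / 452065
= 0.3676


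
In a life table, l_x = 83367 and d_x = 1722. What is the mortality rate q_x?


q_x = d_x / l_x
= 1722 / 83367
= 0.0207


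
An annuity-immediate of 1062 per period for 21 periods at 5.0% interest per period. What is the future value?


FV = PMT * ((1+i)^n - 1) / i
= 1062 * ((1.05)^21 - 1) / 0.05
= 1062 * (2.785963 - 1) / 0.05
= 37933.8454


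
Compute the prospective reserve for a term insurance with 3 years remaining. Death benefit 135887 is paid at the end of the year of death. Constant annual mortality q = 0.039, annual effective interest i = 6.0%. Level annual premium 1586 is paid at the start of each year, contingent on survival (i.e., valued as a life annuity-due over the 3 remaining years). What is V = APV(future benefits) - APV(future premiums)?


v = 1/(1+i) = 0.943396
APV(future benefits) per unit = sum_{k=0}^{2} k_p_x * q * v^(k+1) = 0.100389
APV(future benefits) = 135887 * 0.100389 = 13641.6232
Life annuity-due factor ä_{x:3} = sum_{k=0}^{2} k_p_x * v^k = 2.728534
APV(future premiums) = 1586 * 2.728534 = 4327.4552
V = 13641.6232 - 4327.4552
= 9314.168


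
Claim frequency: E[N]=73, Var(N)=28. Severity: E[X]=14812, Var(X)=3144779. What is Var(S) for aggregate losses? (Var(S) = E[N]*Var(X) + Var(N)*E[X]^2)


Var(S) = E[N]*Var(X) + Var(N)*E[X]^2
= 73*3144779 + 28*14812^2
= 229568867 + 6143069632
= 6.3726e+09


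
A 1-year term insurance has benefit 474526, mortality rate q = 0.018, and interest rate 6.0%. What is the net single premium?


NSP = benefit * q * v
v = 1/(1+i) = 0.943396
NSP = 474526 * 0.018 * 0.943396
= 8057.9887


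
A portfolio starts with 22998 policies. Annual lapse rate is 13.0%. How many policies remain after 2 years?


remaining = initial * (1 - lapse)^years
= 22998 * (1 - 0.13)^2
= 22998 * 0.7569
= 17407.1862


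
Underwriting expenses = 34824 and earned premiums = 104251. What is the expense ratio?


Expense ratio = expenses / premiums
= 34824 / 104251
= 0.334


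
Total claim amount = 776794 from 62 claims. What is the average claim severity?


severity = total / number
= 776794 / 62
= 12528.9355


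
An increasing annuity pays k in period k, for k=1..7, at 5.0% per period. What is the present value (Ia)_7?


(Ia)_n = sum_{k=1}^{n} k * v^k, v = 1/(1+i)
v = 0.952381
Sum computed term by term:
(Ia)_7 = 22.0185


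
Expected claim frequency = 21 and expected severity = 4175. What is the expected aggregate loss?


E[S] = E[N] * E[X]
= 21 * 4175
= 87675


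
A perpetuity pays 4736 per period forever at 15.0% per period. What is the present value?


PV = PMT / i
= 4736 / 0.15
= 31573.3333


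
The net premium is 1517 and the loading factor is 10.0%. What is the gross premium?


Gross = net * (1 + loading)
= 1517 * (1 + 0.1)
= 1517 * 1.1
= 1668.7


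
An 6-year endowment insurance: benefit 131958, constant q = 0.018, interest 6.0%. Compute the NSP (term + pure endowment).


Term component = 11201.1091
Pure endowment = 6_p_x * v^6 * benefit = 0.896745 * 0.704961 * 131958 = 83419.8606
NSP = 94620.9697


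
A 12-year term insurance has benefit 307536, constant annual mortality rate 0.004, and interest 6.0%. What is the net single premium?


NSP = benefit * sum_{k=0}^{n-1} k_p_x * q * v^(k+1)
With constant q=0.004, v=0.943396
Sum = 0.032898
NSP = 307536 * 0.032898
= 10117.3059


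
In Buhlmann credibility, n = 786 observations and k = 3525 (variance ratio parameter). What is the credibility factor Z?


Z = n / (n + k)
= 786 / (786 + 3525)
= 786 / 4311
= 0.1823


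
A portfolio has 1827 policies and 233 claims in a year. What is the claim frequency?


frequency = claims / policies
= 233 / 1827
= 0.1275


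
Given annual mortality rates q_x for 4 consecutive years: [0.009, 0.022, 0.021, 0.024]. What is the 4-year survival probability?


p_k = 1 - q_k for each year
Survival = product of (1 - q_k)
= 0.991 * 0.978 * 0.979 * 0.976
= 0.9261


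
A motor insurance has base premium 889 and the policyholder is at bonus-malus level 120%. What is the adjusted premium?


adjusted = base * BM_level / 100
= 889 * 120 / 100
= 889 * 1.2
= 1066.8


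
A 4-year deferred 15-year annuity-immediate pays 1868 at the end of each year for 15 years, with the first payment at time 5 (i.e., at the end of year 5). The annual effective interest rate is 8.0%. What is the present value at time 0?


PV at time 4 of the 15-year annuity-immediate:
a_n = 1868 * (1-(1+0.08)^(-15))/0.08 = 15989.1062
Discount back 4 years to time 0:
PV = 15989.1062 * (1+0.08)^(-4)
= 15989.1062 * 0.73503
= 11752.4704


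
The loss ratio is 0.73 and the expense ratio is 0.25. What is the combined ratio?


Combined ratio = loss ratio + expense ratio
= 0.73 + 0.25
= 0.98


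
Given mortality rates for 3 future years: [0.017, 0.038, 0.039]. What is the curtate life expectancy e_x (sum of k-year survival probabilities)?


e_x = sum_{k=1}^{n} k_p_x
k_p_x values:
  1_p_x = 0.983
  2_p_x = 0.945646
  3_p_x = 0.908766
e_x = 2.8374


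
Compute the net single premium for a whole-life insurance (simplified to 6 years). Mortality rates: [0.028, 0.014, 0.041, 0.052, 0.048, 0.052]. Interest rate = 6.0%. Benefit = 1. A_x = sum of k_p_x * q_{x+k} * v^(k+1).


v = 0.943396
Year 0: k_p_x=1.0, q=0.028, term=0.026415
Year 1: k_p_x=0.972, q=0.014, term=0.012111
Year 2: k_p_x=0.958392, q=0.041, term=0.032992
Year 3: k_p_x=0.919098, q=0.052, term=0.037857
Year 4: k_p_x=0.871305, q=0.048, term=0.031252
Year 5: k_p_x=0.829482, q=0.052, term=0.030407
A_x = 0.171


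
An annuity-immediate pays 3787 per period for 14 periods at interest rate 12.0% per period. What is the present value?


PV = PMT * (1 - (1+i)^(-n)) / i
= 3787 * (1 - (1+0.12)^(-14)) / 0.12
= 3787 * (1 - 0.20462) / 0.12
= 3787 * 6.628168
= 25100.8731


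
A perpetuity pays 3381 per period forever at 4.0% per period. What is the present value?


PV = PMT / i
= 3381 / 0.04
= 84525.0


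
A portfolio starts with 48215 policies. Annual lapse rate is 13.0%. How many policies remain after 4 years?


remaining = initial * (1 - lapse)^years
= 48215 * (1 - 0.13)^4
= 48215 * 0.572898
= 27622.2583


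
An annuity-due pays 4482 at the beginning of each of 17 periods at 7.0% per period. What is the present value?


PV_due = PMT * (1-(1+i)^(-n))/i * (1+i)
PV_immediate = 43758.7655
PV_due = 43758.7655 * 1.07
= 46821.879


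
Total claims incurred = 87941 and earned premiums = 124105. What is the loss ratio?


Loss ratio = claims / premiums
= 87941 / 124105
= 0.7086


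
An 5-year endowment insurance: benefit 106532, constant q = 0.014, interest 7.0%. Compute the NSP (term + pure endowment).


Term component = 5957.7103
Pure endowment = 5_p_x * v^5 * benefit = 0.931933 * 0.712986 * 106532 = 70785.7384
NSP = 76743.4487


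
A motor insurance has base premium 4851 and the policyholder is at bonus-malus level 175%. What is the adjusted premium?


adjusted = base * BM_level / 100
= 4851 * 175 / 100
= 4851 * 1.75
= 8489.25


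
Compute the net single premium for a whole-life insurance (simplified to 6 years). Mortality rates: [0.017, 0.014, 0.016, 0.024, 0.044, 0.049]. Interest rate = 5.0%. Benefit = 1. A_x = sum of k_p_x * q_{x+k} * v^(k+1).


v = 0.952381
Year 0: k_p_x=1.0, q=0.017, term=0.01619
Year 1: k_p_x=0.983, q=0.014, term=0.012483
Year 2: k_p_x=0.969238, q=0.016, term=0.013396
Year 3: k_p_x=0.95373, q=0.024, term=0.018831
Year 4: k_p_x=0.930841, q=0.044, term=0.032091
Year 5: k_p_x=0.889884, q=0.049, term=0.032538
A_x = 0.1255


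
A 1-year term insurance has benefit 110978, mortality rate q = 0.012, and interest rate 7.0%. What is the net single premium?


NSP = benefit * q * v
v = 1/(1+i) = 0.934579
NSP = 110978 * 0.012 * 0.934579
= 1244.6131


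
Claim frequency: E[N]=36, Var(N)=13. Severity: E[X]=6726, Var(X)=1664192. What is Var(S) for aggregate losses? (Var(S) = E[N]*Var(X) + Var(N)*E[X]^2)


Var(S) = E[N]*Var(X) + Var(N)*E[X]^2
= 36*1664192 + 13*6726^2
= 59910912 + 588107988
= 6.4802e+08


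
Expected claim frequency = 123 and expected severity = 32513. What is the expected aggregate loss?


E[S] = E[N] * E[X]
= 123 * 32513
= 3.9991e+06


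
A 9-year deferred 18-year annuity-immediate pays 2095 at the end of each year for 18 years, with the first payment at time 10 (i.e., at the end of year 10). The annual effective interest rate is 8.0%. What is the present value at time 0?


PV at time 9 of the 18-year annuity-immediate:
a_n = 2095 * (1-(1+0.08)^(-18))/0.08 = 19634.1036
Discount back 9 years to time 0:
PV = 19634.1036 * (1+0.08)^(-9)
= 19634.1036 * 0.500249
= 9821.94


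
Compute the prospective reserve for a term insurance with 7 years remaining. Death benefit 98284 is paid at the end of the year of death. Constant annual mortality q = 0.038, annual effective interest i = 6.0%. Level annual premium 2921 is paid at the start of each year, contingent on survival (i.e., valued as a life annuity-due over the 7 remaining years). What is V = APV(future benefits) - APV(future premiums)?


v = 1/(1+i) = 0.943396
APV(future benefits) per unit = sum_{k=0}^{6} k_p_x * q * v^(k+1) = 0.191129
APV(future benefits) = 98284 * 0.191129 = 18784.8871
Life annuity-due factor ä_{x:7} = sum_{k=0}^{6} k_p_x * v^k = 5.331483
APV(future premiums) = 2921 * 5.331483 = 15573.2621
V = 18784.8871 - 15573.2621
= 3211.625


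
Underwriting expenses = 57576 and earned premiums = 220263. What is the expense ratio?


Expense ratio = expenses / premiums
= 57576 / 220263
= 0.2614


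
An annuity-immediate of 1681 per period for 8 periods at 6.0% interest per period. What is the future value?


FV = PMT * ((1+i)^n - 1) / i
= 1681 * ((1.06)^8 - 1) / 0.06
= 1681 * (1.593848 - 1) / 0.06
= 16637.6436


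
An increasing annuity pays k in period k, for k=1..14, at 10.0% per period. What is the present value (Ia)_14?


(Ia)_n = sum_{k=1}^{n} k * v^k, v = 1/(1+i)
v = 0.909091
Sum computed term by term:
(Ia)_14 = 44.1672


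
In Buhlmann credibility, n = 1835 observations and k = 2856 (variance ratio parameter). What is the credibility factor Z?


Z = n / (n + k)
= 1835 / (1835 + 2856)
= 1835 / 4691
= 0.3912


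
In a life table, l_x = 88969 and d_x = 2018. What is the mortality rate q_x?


q_x = d_x / l_x
= 2018 / 88969
= 0.0227


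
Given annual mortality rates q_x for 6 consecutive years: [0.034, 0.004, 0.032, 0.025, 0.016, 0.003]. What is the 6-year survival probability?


p_k = 1 - q_k for each year
Survival = product of (1 - q_k)
= 0.966 * 0.996 * 0.968 * 0.975 * 0.984 * 0.997
= 0.8909


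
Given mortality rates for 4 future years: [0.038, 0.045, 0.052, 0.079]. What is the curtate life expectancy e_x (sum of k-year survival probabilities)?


e_x = sum_{k=1}^{n} k_p_x
k_p_x values:
  1_p_x = 0.962
  2_p_x = 0.91871
  3_p_x = 0.870937
  4_p_x = 0.802133
e_x = 3.5538


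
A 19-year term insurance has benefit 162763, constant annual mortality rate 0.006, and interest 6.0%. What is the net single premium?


NSP = benefit * sum_{k=0}^{n-1} k_p_x * q * v^(k+1)
With constant q=0.006, v=0.943396
Sum = 0.064109
NSP = 162763 * 0.064109
= 10434.564


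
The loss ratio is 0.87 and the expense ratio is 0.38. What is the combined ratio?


Combined ratio = loss ratio + expense ratio
= 0.87 + 0.38
= 1.25


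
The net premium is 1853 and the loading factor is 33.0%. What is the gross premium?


Gross = net * (1 + loading)
= 1853 * (1 + 0.33)
= 1853 * 1.33
= 2464.49


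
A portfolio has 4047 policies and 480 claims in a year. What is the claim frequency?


frequency = claims / policies
= 480 / 4047
= 0.1186


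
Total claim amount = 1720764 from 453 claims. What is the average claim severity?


severity = total / number
= 1720764 / 453
= 3798.596


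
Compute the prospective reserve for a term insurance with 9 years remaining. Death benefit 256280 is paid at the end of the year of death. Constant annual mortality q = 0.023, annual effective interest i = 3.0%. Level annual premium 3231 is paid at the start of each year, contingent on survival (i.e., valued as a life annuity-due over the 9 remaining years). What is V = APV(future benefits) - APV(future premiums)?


v = 1/(1+i) = 0.970874
APV(future benefits) per unit = sum_{k=0}^{8} k_p_x * q * v^(k+1) = 0.164208
APV(future benefits) = 256280 * 0.164208 = 42083.2742
Life annuity-due factor ä_{x:9} = sum_{k=0}^{8} k_p_x * v^k = 7.353671
APV(future premiums) = 3231 * 7.353671 = 23759.7109
V = 42083.2742 - 23759.7109
= 18323.5632


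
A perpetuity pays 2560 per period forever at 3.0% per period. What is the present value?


PV = PMT / i
= 2560 / 0.03
= 85333.3333


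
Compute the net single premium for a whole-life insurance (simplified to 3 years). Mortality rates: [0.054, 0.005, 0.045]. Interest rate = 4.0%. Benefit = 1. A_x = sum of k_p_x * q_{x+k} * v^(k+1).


v = 0.961538
Year 0: k_p_x=1.0, q=0.054, term=0.051923
Year 1: k_p_x=0.946, q=0.005, term=0.004373
Year 2: k_p_x=0.94127, q=0.045, term=0.037655
A_x = 0.094


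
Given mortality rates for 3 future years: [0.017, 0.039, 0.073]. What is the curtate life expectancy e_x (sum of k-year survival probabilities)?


e_x = sum_{k=1}^{n} k_p_x
k_p_x values:
  1_p_x = 0.983
  2_p_x = 0.944663
  3_p_x = 0.875703
e_x = 2.8034


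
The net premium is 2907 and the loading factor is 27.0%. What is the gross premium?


Gross = net * (1 + loading)
= 2907 * (1 + 0.27)
= 2907 * 1.27
= 3691.89


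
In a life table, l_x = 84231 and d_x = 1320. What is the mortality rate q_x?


q_x = d_x / l_x
= 1320 / 84231
= 0.0157


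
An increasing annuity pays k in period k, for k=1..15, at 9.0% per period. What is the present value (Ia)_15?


(Ia)_n = sum_{k=1}^{n} k * v^k, v = 1/(1+i)
v = 0.917431
Sum computed term by term:
(Ia)_15 = 51.8676


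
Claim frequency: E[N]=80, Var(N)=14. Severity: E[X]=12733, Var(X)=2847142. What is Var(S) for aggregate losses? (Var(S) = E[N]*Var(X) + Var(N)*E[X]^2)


Var(S) = E[N]*Var(X) + Var(N)*E[X]^2
= 80*2847142 + 14*12733^2
= 227771360 + 2269810046
= 2.4976e+09
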